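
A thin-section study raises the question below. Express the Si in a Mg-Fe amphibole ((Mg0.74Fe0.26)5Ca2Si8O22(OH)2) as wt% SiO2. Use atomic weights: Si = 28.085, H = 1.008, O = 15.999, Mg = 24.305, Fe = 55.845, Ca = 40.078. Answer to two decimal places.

56.33 wt%

Molar mass of (Mg0.74Fe0.26)5Ca2Si8O22(OH)2 = 3.70·24.305 + 1.30·55.845 + 2·40.078 + 8·28.085 + 24·15.999 + 2·1.008 = 853.355 g/mol.
Each formula unit contains 8 Si, equivalent to 8/1 = 8.0000 mol SiO2.
M(SiO2) = 1×28.085 + 2×15.999 = 60.083 g/mol.
Mass of SiO2 per formula unit = 8.0000 × 60.083 = 480.664 g.
SiO2 wt% = 480.664 / 853.355 × 100 = 56.33%.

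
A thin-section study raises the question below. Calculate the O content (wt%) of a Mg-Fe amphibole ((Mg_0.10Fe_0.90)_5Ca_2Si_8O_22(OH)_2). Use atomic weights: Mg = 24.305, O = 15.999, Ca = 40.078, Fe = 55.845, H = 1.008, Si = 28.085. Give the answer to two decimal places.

Formula mass = 0.50*24.305 + 4.50*55.845 + 2*40.078 + 8*28.085 + 24*15.999 + 2*1.008 = 954.283 g/mol, of which 383.976 g is O.
So O makes up 383.976/954.283 = 0.4024 of the mass, i.e. 40.24%.

40.24 wt%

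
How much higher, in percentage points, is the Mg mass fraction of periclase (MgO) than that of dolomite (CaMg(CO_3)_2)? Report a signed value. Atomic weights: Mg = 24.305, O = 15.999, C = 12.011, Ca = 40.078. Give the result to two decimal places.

Mg in MgO: molar mass 40.304 g/mol; 1×24.305 = 24.305 g → 60.30 wt%.
Mg in CaMg(CO_3)_2: molar mass 184.399 g/mol; 1×24.305 = 24.305 g → 13.18 wt%.
Difference = 60.30 − 13.18 = 47.12 percentage points.

47.12 percentage points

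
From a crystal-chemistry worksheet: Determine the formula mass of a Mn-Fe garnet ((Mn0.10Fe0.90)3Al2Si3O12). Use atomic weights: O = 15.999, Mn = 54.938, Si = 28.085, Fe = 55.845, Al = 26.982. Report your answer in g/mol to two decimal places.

497.47 g/mol

Mn: 0.30 × 54.938 = 16.4814
Fe: 2.70 × 55.845 = 150.7815
Al: 2 × 26.982 = 53.9640
Si: 3 × 28.085 = 84.2550
O: 12 × 15.999 = 191.9880
Summing the contributions gives the formula mass.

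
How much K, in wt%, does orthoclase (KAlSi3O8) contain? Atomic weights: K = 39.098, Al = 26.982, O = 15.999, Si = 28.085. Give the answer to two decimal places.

M(KAlSi3O8) = 278.327 g/mol.
K contributes 1 × 39.098 = 39.098 g per mole.
39.098/278.327 = 0.1405 → 14.05%.

14.05 wt%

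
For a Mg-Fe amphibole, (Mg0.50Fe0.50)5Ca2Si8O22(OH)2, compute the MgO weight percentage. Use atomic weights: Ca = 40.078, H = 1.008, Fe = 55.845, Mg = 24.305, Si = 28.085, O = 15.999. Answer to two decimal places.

M((Mg0.50Fe0.50)5Ca2Si8O22(OH)2) = 891.203 g/mol; M(MgO) = 40.304 g/mol.
Moles MgO per formula unit = 2.50 Mg ÷ 1 = 2.5000.
MgO fraction = (2.5000 × 40.304) / 891.203 = 100.760/891.203 = 0.1131.

11.31 wt%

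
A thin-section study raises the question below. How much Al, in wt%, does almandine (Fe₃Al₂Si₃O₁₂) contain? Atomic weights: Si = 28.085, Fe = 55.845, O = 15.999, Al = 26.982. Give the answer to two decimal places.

Formula mass = 3·55.845 + 2·26.982 + 3·28.085 + 12·15.999 = 497.742 g/mol, of which 53.964 g is Al.
So Al makes up 53.964/497.742 = 0.1084 of the mass, i.e. 10.84%.

10.84 wt%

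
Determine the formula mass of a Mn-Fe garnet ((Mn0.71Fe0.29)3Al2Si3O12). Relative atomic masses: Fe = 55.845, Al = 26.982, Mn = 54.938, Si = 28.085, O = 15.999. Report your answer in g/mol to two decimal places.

495.81 g/mol

M = 2.13·54.938 + 0.87·55.845 + 2·26.982 + 3·28.085 + 12·15.999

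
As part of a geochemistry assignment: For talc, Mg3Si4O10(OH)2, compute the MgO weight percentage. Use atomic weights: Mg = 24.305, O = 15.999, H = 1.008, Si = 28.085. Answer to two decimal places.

Formula mass = 379.259 g/mol.
3 Mg → 3.0000 mol MgO per formula unit; M(MgO) = 40.304, so MgO mass = 120.912 g.
120.912/379.259 × 100 = 31.88 wt%.

31.88 wt%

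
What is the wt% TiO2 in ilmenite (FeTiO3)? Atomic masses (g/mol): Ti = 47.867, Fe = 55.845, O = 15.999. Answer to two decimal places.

M(FeTiO3) = 151.709 g/mol; M(TiO2) = 79.865 g/mol.
Moles TiO2 per formula unit = 1 Ti ÷ 1 = 1.0000.
TiO2 fraction = (1.0000 × 79.865) / 151.709 = 79.865/151.709 = 0.5264.

52.64 wt%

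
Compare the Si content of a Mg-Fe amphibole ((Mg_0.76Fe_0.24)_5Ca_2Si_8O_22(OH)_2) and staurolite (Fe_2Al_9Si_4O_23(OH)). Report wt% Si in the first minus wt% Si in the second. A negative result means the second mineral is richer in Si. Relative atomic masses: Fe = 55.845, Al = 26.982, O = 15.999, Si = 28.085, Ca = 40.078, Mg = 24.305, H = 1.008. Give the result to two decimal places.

13.24 percentage points

First mineral: 224.680 g Si in 850.201 g formula = 26.43 wt% Si.
Second mineral: 112.340 g Si in 851.852 g formula = 13.19 wt% Si.
26.43% − 13.19% gives a difference of 13.24 percentage points.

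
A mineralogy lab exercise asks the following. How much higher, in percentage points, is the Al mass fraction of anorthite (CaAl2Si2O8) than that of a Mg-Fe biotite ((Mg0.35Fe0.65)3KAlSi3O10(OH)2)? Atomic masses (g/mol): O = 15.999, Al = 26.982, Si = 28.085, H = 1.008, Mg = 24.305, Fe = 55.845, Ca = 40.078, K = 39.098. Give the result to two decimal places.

13.76 percentage points

M(CaAl2Si2O8) = 278.204 g/mol, so wt% Al = 53.964/278.204 × 100 = 19.40%.
M((Mg0.35Fe0.65)3KAlSi3O10(OH)2) = 478.757 g/mol, so wt% Al = 26.982/478.757 × 100 = 5.64%.
19.40 − 5.64 = 13.76 pp.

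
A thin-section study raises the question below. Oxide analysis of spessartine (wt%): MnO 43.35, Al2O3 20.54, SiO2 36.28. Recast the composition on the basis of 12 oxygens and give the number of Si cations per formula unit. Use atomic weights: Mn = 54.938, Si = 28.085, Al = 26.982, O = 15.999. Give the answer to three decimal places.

2.990 Si apfu

MnO (M=70.937): mol = 0.61111; Mn = 0.61111, O = 0.61111.
Al2O3 (M=101.961): mol = 0.20145; Al = 0.40290, O = 0.60435.
SiO2 (M=60.083): mol = 0.60383; Si = 0.60383, O = 1.20766.
ΣO = 2.42312; factor = 12/ΣO = 4.95229.
Si apfu = 0.60383 × 4.95229 = 2.990.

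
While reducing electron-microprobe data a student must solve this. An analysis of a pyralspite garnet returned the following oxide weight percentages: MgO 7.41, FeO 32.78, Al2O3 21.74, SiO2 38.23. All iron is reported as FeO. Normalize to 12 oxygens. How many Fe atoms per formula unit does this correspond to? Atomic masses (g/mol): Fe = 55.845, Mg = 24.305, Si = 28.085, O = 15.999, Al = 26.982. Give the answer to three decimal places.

2.145 Fe apfu

7.41 wt% MgO ÷ 40.304 g/mol = 0.18385 mol, giving 0.18385 Mg and 0.18385 O.
32.78 wt% FeO ÷ 71.844 g/mol = 0.45627 mol, giving 0.45627 Fe and 0.45627 O.
21.74 wt% Al2O3 ÷ 101.961 g/mol = 0.21322 mol, giving 0.42644 Al and 0.63966 O.
38.23 wt% SiO2 ÷ 60.083 g/mol = 0.63629 mol, giving 0.63629 Si and 1.27258 O.
Oxygen sums to 2.55236; scaling by 12/2.55236 = 4.70153 puts the formula on 12 O.
Fe: 0.45627 × 4.70153 = 2.145 atoms per formula unit.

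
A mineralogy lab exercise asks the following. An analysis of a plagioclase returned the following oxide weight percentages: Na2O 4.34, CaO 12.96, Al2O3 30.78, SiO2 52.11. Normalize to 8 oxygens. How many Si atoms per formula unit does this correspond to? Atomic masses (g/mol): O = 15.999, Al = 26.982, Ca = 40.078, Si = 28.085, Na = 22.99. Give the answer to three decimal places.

4.34 wt% Na2O ÷ 61.979 g/mol = 0.07002 mol, giving 0.14004 Na and 0.07002 O.
12.96 wt% CaO ÷ 56.077 g/mol = 0.23111 mol, giving 0.23111 Ca and 0.23111 O.
30.78 wt% Al2O3 ÷ 101.961 g/mol = 0.30188 mol, giving 0.60376 Al and 0.90564 O.
52.11 wt% SiO2 ÷ 60.083 g/mol = 0.86730 mol, giving 0.86730 Si and 1.73460 O.
Oxygen sums to 2.94137; scaling by 8/2.94137 = 2.71982 puts the formula on 8 O.
Si: 0.86730 × 2.71982 = 2.359 atoms per formula unit.

2.359 Si apfu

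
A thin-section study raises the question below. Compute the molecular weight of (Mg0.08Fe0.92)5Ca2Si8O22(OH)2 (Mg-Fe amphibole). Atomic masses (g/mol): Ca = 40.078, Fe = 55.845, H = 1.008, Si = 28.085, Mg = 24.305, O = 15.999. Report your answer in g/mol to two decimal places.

Mg: 0.40 × 24.305 = 9.7220
Fe: 4.60 × 55.845 = 256.8870
Ca: 2 × 40.078 = 80.1560
Si: 8 × 28.085 = 224.6800
O: 24 × 15.999 = 383.9760
H: 2 × 1.008 = 2.0160
Summing the contributions gives the formula mass.

957.44 g/mol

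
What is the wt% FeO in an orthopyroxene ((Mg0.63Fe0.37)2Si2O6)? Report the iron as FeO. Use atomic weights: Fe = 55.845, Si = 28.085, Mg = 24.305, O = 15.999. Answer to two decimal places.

23.72 wt%

Molar mass of (Mg0.63Fe0.37)2Si2O6 = 1.26×24.305 + 0.74×55.845 + 2×28.085 + 6×15.999 = 224.114 g/mol.
Each formula unit contains 0.74 Fe, equivalent to 0.74/1 = 0.7400 mol FeO.
M(FeO) = 1×55.845 + 1×15.999 = 71.844 g/mol.
Mass of FeO per formula unit = 0.7400 × 71.844 = 53.165 g.
FeO wt% = 53.165 / 224.114 × 100 = 23.72%.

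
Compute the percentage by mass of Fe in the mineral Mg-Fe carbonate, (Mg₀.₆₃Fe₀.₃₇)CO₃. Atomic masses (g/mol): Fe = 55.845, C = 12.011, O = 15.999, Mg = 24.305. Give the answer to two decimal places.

21.53 weight percent

M((Mg₀.₆₃Fe₀.₃₇)CO₃) = 95.983 g/mol.
Fe contributes 0.37 × 55.845 = 20.663 g per mole.
20.663/95.983 = 0.2153 → 21.53%.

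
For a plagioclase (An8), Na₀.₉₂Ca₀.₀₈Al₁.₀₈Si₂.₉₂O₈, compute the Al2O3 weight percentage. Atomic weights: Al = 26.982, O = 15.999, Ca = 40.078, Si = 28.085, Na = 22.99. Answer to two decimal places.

M(Na₀.₉₂Ca₀.₀₈Al₁.₀₈Si₂.₉₂O₈) = 263.498 g/mol; M(Al2O3) = 101.961 g/mol.
Moles Al2O3 per formula unit = 1.08 Al ÷ 2 = 0.5400.
Al2O3 fraction = (0.5400 × 101.961) / 263.498 = 55.059/263.498 = 0.2090.

20.90 wt%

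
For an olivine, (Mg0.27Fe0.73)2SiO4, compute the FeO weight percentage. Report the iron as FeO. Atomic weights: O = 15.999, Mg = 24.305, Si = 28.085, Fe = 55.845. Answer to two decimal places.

M((Mg0.27Fe0.73)2SiO4) = 186.739 g/mol; M(FeO) = 71.844 g/mol.
Moles FeO per formula unit = 1.46 Fe ÷ 1 = 1.4600.
FeO fraction = (1.4600 × 71.844) / 186.739 = 104.892/186.739 = 0.5617.

56.17 wt%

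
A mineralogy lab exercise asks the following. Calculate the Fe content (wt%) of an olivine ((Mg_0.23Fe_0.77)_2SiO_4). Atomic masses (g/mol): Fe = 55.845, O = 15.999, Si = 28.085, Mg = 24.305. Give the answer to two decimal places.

45.44 wt%

Molar mass of (Mg_0.23Fe_0.77)_2SiO_4: 0.46*24.305 + 1.54*55.845 + 1*28.085 + 4*15.999 = 189.263 g/mol.
Mass of Fe per formula unit: 1.54 × 55.845 = 86.001 g.
Weight fraction Fe = 86.001 / 189.263 = 0.4544.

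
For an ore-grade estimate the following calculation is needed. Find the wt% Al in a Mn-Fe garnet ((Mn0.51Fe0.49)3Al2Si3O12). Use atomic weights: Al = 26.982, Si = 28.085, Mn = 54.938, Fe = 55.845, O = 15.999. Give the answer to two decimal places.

10.87 wt%

Formula mass = 1.53*54.938 + 1.47*55.845 + 2*26.982 + 3*28.085 + 12*15.999 = 496.354 g/mol, of which 53.964 g is Al.
So Al makes up 53.964/496.354 = 0.1087 of the mass, i.e. 10.87%.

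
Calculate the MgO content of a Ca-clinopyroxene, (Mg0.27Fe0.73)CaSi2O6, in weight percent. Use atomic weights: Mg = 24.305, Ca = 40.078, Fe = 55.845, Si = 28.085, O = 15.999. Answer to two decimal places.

4.54 wt%

M((Mg0.27Fe0.73)CaSi2O6) = 239.571 g/mol; M(MgO) = 40.304 g/mol.
Moles MgO per formula unit = 0.27 Mg ÷ 1 = 0.2700.
MgO fraction = (0.2700 × 40.304) / 239.571 = 10.882/239.571 = 0.0454.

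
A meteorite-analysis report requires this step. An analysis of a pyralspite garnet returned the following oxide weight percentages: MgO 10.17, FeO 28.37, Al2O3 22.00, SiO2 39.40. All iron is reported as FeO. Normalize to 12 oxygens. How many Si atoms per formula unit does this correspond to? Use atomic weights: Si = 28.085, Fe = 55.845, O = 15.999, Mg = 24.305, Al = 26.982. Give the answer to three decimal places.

3.020 Si apfu

10.17 wt% MgO ÷ 40.304 g/mol = 0.25233 mol, giving 0.25233 Mg and 0.25233 O.
28.37 wt% FeO ÷ 71.844 g/mol = 0.39488 mol, giving 0.39488 Fe and 0.39488 O.
22.00 wt% Al2O3 ÷ 101.961 g/mol = 0.21577 mol, giving 0.43154 Al and 0.64731 O.
39.40 wt% SiO2 ÷ 60.083 g/mol = 0.65576 mol, giving 0.65576 Si and 1.31152 O.
Oxygen sums to 2.60604; scaling by 12/2.60604 = 4.60469 puts the formula on 12 O.
Si: 0.65576 × 4.60469 = 3.020 atoms per formula unit.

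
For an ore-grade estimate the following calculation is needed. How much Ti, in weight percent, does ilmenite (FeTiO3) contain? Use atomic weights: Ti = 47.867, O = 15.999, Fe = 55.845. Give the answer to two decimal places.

Formula mass = 1·55.845 + 1·47.867 + 3·15.999 = 151.709 g/mol, of which 47.867 g is Ti.
So Ti makes up 47.867/151.709 = 0.3155 of the mass, i.e. 31.55%.

31.55 weight percent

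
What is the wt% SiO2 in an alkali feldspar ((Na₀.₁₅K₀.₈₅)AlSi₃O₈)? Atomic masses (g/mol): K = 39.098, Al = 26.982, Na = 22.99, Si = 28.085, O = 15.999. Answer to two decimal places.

Molar mass of (Na₀.₁₅K₀.₈₅)AlSi₃O₈ = 0.15*22.99 + 0.85*39.098 + 1*26.982 + 3*28.085 + 8*15.999 = 275.911 g/mol.
Each formula unit contains 3 Si, equivalent to 3/1 = 3.0000 mol SiO2.
M(SiO2) = 1×28.085 + 2×15.999 = 60.083 g/mol.
Mass of SiO2 per formula unit = 3.0000 × 60.083 = 180.249 g.
SiO2 wt% = 180.249 / 275.911 × 100 = 65.33%.

65.33 wt%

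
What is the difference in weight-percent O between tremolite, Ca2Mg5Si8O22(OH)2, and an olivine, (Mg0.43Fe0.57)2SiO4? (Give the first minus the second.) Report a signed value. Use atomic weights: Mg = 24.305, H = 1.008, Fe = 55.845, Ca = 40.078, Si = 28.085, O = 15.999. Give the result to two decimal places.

First mineral: 383.976 g O in 812.353 g formula = 47.27 wt% O.
Second mineral: 63.996 g O in 176.647 g formula = 36.23 wt% O.
47.27% − 36.23% gives a difference of 11.04 percentage points.

11.04 percentage points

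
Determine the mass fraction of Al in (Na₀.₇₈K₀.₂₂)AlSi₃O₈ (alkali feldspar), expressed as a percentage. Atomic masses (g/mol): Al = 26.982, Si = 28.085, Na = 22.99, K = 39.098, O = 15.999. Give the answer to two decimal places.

10.15 mass %

Formula mass = 0.78·22.99 + 0.22·39.098 + 1·26.982 + 3·28.085 + 8·15.999 = 265.763 g/mol, of which 26.982 g is Al.
So Al makes up 26.982/265.763 = 0.1015 of the mass, i.e. 10.15%.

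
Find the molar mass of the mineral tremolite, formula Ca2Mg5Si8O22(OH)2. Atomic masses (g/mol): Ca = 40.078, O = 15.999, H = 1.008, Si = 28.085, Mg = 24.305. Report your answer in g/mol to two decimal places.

812.35 g/mol

Ca: 2 × 40.078 = 80.1560
Mg: 5 × 24.305 = 121.5250
Si: 8 × 28.085 = 224.6800
O: 24 × 15.999 = 383.9760
H: 2 × 1.008 = 2.0160
Summing the contributions gives the formula mass.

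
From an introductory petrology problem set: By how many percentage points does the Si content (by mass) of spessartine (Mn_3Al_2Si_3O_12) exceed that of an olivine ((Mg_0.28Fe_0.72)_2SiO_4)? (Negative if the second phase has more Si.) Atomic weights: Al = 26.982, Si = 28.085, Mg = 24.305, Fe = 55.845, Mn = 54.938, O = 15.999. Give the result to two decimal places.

First mineral: 84.255 g Si in 495.021 g formula = 17.02 wt% Si.
Second mineral: 28.085 g Si in 186.109 g formula = 15.09 wt% Si.
17.02% − 15.09% gives a difference of 1.93 percentage points.

1.93 percentage points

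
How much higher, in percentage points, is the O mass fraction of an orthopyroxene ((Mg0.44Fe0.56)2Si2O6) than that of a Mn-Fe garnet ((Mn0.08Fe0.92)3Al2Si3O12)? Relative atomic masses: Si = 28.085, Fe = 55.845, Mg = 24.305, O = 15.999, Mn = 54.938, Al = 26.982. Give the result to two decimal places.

M((Mg0.44Fe0.56)2Si2O6) = 236.099 g/mol, so wt% O = 95.994/236.099 × 100 = 40.66%.
M((Mn0.08Fe0.92)3Al2Si3O12) = 497.524 g/mol, so wt% O = 191.988/497.524 × 100 = 38.59%.
40.66 − 38.59 = 2.07 pp.

2.07 percentage points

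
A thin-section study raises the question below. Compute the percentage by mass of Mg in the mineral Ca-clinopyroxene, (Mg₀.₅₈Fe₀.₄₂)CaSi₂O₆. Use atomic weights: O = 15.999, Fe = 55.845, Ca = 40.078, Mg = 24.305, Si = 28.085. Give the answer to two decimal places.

Molar mass of (Mg₀.₅₈Fe₀.₄₂)CaSi₂O₆: 0.58*24.305 + 0.42*55.845 + 1*40.078 + 2*28.085 + 6*15.999 = 229.794 g/mol.
Mass of Mg per formula unit: 0.58 × 24.305 = 14.097 g.
Weight fraction Mg = 14.097 / 229.794 = 0.0613.

6.13 weight percent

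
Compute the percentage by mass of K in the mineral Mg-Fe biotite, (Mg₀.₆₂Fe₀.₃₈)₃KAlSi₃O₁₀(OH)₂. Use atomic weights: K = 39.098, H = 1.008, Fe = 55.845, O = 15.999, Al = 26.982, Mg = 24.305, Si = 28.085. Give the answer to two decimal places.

M((Mg₀.₆₂Fe₀.₃₈)₃KAlSi₃O₁₀(OH)₂) = 453.210 g/mol.
K contributes 1 × 39.098 = 39.098 g per mole.
39.098/453.210 = 0.0863 → 8.63%.

8.63 mass %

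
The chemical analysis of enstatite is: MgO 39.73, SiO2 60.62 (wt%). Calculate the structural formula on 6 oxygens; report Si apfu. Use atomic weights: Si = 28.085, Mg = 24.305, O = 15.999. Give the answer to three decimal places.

2.015 Si apfu

39.73 wt% MgO ÷ 40.304 g/mol = 0.98576 mol, giving 0.98576 Mg and 0.98576 O.
60.62 wt% SiO2 ÷ 60.083 g/mol = 1.00894 mol, giving 1.00894 Si and 2.01788 O.
Oxygen sums to 3.00364; scaling by 6/3.00364 = 1.99758 puts the formula on 6 O.
Si: 1.00894 × 1.99758 = 2.015 atoms per formula unit.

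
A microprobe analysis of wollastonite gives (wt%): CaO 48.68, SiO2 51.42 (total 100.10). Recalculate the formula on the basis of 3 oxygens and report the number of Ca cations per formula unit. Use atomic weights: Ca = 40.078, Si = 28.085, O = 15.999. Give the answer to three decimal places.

1.010 Ca apfu

CaO (M=56.077): mol = 0.86809; Ca = 0.86809, O = 0.86809.
SiO2 (M=60.083): mol = 0.85582; Si = 0.85582, O = 1.71164.
ΣO = 2.57973; factor = 3/ΣO = 1.16291.
Ca apfu = 0.86809 × 1.16291 = 1.010.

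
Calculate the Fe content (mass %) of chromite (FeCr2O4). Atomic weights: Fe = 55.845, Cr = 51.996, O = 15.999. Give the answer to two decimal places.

Formula mass = 1×55.845 + 2×51.996 + 4×15.999 = 223.833 g/mol, of which 55.845 g is Fe.
So Fe makes up 55.845/223.833 = 0.2495 of the mass, i.e. 24.95%.

24.95 mass %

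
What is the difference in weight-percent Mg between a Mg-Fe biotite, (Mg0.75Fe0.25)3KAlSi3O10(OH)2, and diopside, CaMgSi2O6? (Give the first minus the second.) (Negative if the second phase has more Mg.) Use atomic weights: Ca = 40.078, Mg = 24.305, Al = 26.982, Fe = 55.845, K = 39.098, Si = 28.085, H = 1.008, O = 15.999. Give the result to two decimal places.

M((Mg0.75Fe0.25)3KAlSi3O10(OH)2) = 440.909 g/mol, so wt% Mg = 54.686/440.909 × 100 = 12.40%.
M(CaMgSi2O6) = 216.547 g/mol, so wt% Mg = 24.305/216.547 × 100 = 11.22%.
12.40 − 11.22 = 1.18 pp.

1.18 percentage points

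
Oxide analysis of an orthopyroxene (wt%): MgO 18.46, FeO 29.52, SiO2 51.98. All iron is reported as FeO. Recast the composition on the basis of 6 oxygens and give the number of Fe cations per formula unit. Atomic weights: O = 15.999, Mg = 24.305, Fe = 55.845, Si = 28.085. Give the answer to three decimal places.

0.949 Fe apfu

MgO: 18.46/40.304 = 0.45802 mol → 0.45802 mol Mg, 0.45802 mol O.
FeO: 29.52/71.844 = 0.41089 mol → 0.41089 mol Fe, 0.41089 mol O.
SiO2: 51.98/60.083 = 0.86514 mol → 0.86514 mol Si, 1.73028 mol O.
Total oxygen = 2.59919 mol. Normalization factor = 6/2.59919 = 2.30841.
Fe per 6 O = 0.41089 × 2.30841 = 0.949.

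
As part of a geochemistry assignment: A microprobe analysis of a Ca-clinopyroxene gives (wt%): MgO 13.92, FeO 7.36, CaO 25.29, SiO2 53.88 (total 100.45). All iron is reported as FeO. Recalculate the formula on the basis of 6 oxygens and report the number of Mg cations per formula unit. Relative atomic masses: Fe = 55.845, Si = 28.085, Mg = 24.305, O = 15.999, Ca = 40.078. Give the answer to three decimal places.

0.770 Mg apfu

MgO (M=40.304): mol = 0.34538; Mg = 0.34538, O = 0.34538.
FeO (M=71.844): mol = 0.10244; Fe = 0.10244, O = 0.10244.
CaO (M=56.077): mol = 0.45099; Ca = 0.45099, O = 0.45099.
SiO2 (M=60.083): mol = 0.89676; Si = 0.89676, O = 1.79352.
ΣO = 2.69233; factor = 6/ΣO = 2.22855.
Mg apfu = 0.34538 × 2.22855 = 0.770.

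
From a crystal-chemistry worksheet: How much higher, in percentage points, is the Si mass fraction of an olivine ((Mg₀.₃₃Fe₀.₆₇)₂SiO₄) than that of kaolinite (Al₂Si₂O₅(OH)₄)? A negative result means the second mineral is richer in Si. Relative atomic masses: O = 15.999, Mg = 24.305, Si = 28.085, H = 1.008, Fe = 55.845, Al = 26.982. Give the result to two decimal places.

First mineral: 28.085 g Si in 182.955 g formula = 15.35 wt% Si.
Second mineral: 56.170 g Si in 258.157 g formula = 21.76 wt% Si.
15.35% − 21.76% gives a difference of -6.41 percentage points.

-6.41 percentage points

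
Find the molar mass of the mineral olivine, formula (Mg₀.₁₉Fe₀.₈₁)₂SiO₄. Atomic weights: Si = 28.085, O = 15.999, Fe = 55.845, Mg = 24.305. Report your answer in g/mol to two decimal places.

M = 0.38×24.305 + 1.62×55.845 + 1×28.085 + 4×15.999

191.79 g/mol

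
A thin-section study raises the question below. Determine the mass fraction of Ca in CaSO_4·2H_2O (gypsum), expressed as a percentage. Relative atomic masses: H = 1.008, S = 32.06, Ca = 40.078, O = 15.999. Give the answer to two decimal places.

23.28 weight percent

M(CaSO_4·2H_2O) = 172.164 g/mol.
Ca contributes 1 × 40.078 = 40.078 g per mole.
40.078/172.164 = 0.2328 → 23.28%.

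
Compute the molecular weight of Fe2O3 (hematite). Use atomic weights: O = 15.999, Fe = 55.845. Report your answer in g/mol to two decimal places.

159.69 g/mol

Fe: 2 × 55.845 = 111.6900
O: 3 × 15.999 = 47.9970
Summing the contributions gives the formula mass.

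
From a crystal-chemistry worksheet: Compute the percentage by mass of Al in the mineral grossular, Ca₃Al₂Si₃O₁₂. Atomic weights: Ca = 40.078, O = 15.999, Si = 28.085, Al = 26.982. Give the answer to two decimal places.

11.98 wt%

M(Ca₃Al₂Si₃O₁₂) = 450.441 g/mol.
Al contributes 2 × 26.982 = 53.964 g per mole.
53.964/450.441 = 0.1198 → 11.98%.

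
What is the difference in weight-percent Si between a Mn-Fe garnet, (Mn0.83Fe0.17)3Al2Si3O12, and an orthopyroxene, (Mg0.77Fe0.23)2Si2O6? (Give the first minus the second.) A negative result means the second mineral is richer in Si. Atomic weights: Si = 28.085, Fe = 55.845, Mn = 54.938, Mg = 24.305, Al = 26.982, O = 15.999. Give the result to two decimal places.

-9.09 percentage points

M((Mn0.83Fe0.17)3Al2Si3O12) = 495.484 g/mol, so wt% Si = 84.255/495.484 × 100 = 17.00%.
M((Mg0.77Fe0.23)2Si2O6) = 215.282 g/mol, so wt% Si = 56.170/215.282 × 100 = 26.09%.
17.00 − 26.09 = -9.09 pp.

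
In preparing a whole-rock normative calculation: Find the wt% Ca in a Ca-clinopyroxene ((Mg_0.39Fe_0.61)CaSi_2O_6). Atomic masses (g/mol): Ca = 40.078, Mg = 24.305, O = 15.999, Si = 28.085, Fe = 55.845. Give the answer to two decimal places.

17.00 weight percent

Formula mass = 0.39*24.305 + 0.61*55.845 + 1*40.078 + 2*28.085 + 6*15.999 = 235.786 g/mol, of which 40.078 g is Ca.
So Ca makes up 40.078/235.786 = 0.1700 of the mass, i.e. 17.00%.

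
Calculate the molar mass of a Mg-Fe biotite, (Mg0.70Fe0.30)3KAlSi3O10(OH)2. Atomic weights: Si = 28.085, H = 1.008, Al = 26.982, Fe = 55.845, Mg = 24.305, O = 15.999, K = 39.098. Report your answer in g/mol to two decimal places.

Mg: 2.10 × 24.305 = 51.0405
Fe: 0.90 × 55.845 = 50.2605
K: 1 × 39.098 = 39.0980
Al: 1 × 26.982 = 26.9820
Si: 3 × 28.085 = 84.2550
O: 12 × 15.999 = 191.9880
H: 2 × 1.008 = 2.0160
Summing the contributions gives the formula mass.

445.64 g/mol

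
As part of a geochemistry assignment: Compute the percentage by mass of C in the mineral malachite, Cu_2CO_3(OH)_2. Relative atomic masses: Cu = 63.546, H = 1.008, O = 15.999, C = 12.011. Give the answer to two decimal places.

Formula mass = 2·63.546 + 1·12.011 + 5·15.999 + 2·1.008 = 221.114 g/mol, of which 12.011 g is C.
So C makes up 12.011/221.114 = 0.0543 of the mass, i.e. 5.43%.

5.43 weight percent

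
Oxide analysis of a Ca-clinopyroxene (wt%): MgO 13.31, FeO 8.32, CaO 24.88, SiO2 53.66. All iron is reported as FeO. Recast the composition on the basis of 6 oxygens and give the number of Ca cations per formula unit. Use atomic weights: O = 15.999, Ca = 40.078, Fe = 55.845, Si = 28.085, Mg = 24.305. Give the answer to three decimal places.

MgO: 13.31/40.304 = 0.33024 mol → 0.33024 mol Mg, 0.33024 mol O.
FeO: 8.32/71.844 = 0.11581 mol → 0.11581 mol Fe, 0.11581 mol O.
CaO: 24.88/56.077 = 0.44368 mol → 0.44368 mol Ca, 0.44368 mol O.
SiO2: 53.66/60.083 = 0.89310 mol → 0.89310 mol Si, 1.78620 mol O.
Total oxygen = 2.67593 mol. Normalization factor = 6/2.67593 = 2.24221.
Ca per 6 O = 0.44368 × 2.24221 = 0.995.

0.995 Ca apfu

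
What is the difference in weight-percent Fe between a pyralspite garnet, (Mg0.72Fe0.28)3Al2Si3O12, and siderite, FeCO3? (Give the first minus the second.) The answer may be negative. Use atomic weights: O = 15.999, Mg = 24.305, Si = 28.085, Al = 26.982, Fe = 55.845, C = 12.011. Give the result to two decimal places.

First mineral: 46.910 g Fe in 429.616 g formula = 10.92 wt% Fe.
Second mineral: 55.845 g Fe in 115.853 g formula = 48.20 wt% Fe.
10.92% − 48.20% gives a difference of -37.28 percentage points.

-37.28 percentage points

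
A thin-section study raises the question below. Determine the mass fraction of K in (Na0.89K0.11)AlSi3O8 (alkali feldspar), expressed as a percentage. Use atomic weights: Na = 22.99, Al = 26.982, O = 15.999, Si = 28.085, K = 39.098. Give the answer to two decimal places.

Formula mass = 0.89*22.99 + 0.11*39.098 + 1*26.982 + 3*28.085 + 8*15.999 = 263.991 g/mol, of which 4.301 g is K.
So K makes up 4.301/263.991 = 0.0163 of the mass, i.e. 1.63%.

1.63 wt%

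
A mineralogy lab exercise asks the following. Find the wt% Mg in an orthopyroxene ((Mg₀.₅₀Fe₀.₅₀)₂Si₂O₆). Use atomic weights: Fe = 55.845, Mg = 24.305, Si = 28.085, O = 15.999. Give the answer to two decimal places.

M((Mg₀.₅₀Fe₀.₅₀)₂Si₂O₆) = 232.314 g/mol.
Mg contributes 1 × 24.305 = 24.305 g per mole.
24.305/232.314 = 0.1046 → 10.46%.

10.46 wt%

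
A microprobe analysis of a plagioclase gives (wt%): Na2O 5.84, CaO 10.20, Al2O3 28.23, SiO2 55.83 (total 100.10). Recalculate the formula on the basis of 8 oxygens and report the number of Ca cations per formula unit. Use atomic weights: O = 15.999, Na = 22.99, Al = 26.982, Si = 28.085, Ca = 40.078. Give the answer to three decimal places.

Na2O: 5.84/61.979 = 0.09423 mol → 0.18846 mol Na, 0.09423 mol O.
CaO: 10.20/56.077 = 0.18189 mol → 0.18189 mol Ca, 0.18189 mol O.
Al2O3: 28.23/101.961 = 0.27687 mol → 0.55374 mol Al, 0.83061 mol O.
SiO2: 55.83/60.083 = 0.92921 mol → 0.92921 mol Si, 1.85842 mol O.
Total oxygen = 2.96515 mol. Normalization factor = 8/2.96515 = 2.69801.
Ca per 8 O = 0.18189 × 2.69801 = 0.491.

0.491 Ca apfu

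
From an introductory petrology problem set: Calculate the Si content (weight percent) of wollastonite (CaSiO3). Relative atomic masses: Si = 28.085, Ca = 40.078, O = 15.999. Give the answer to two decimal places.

M(CaSiO3) = 116.160 g/mol.
Si contributes 1 × 28.085 = 28.085 g per mole.
28.085/116.160 = 0.2418 → 24.18%.

24.18 weight percent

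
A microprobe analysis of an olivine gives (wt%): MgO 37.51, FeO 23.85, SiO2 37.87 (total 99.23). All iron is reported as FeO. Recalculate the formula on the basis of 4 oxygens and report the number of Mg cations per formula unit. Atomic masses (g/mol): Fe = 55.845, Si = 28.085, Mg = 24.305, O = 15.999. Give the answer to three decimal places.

37.51 wt% MgO ÷ 40.304 g/mol = 0.93068 mol, giving 0.93068 Mg and 0.93068 O.
23.85 wt% FeO ÷ 71.844 g/mol = 0.33197 mol, giving 0.33197 Fe and 0.33197 O.
37.87 wt% SiO2 ÷ 60.083 g/mol = 0.63029 mol, giving 0.63029 Si and 1.26058 O.
Oxygen sums to 2.52323; scaling by 4/2.52323 = 1.58527 puts the formula on 4 O.
Mg: 0.93068 × 1.58527 = 1.475 atoms per formula unit.

1.475 Mg apfu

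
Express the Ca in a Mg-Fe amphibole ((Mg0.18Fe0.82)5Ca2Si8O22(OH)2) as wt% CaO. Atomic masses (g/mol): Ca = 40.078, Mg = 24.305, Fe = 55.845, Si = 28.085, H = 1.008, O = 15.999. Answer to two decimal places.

Molar mass of (Mg0.18Fe0.82)5Ca2Si8O22(OH)2 = 0.90·24.305 + 4.10·55.845 + 2·40.078 + 8·28.085 + 24·15.999 + 2·1.008 = 941.667 g/mol.
Each formula unit contains 2 Ca, equivalent to 2/1 = 2.0000 mol CaO.
M(CaO) = 1×40.078 + 1×15.999 = 56.077 g/mol.
Mass of CaO per formula unit = 2.0000 × 56.077 = 112.154 g.
CaO wt% = 112.154 / 941.667 × 100 = 11.91%.

11.91 wt%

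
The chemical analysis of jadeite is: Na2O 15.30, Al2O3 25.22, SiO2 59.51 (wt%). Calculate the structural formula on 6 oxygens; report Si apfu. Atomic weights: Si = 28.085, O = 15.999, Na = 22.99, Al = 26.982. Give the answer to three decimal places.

2.001 Si apfu

15.30 wt% Na2O ÷ 61.979 g/mol = 0.24686 mol, giving 0.49372 Na and 0.24686 O.
25.22 wt% Al2O3 ÷ 101.961 g/mol = 0.24735 mol, giving 0.49470 Al and 0.74205 O.
59.51 wt% SiO2 ÷ 60.083 g/mol = 0.99046 mol, giving 0.99046 Si and 1.98092 O.
Oxygen sums to 2.96983; scaling by 6/2.96983 = 2.02032 puts the formula on 6 O.
Si: 0.99046 × 2.02032 = 2.001 atoms per formula unit.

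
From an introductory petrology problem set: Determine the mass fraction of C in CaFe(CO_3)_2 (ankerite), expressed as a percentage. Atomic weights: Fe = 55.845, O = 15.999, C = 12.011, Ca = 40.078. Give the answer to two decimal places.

11.12 mass %

M(CaFe(CO_3)_2) = 215.939 g/mol.
C contributes 2 × 12.011 = 24.022 g per mole.
24.022/215.939 = 0.1112 → 11.12%.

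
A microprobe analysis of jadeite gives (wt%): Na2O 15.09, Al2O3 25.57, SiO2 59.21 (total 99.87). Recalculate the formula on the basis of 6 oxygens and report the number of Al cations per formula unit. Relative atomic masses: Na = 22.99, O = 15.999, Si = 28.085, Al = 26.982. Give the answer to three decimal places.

15.09 wt% Na2O ÷ 61.979 g/mol = 0.24347 mol, giving 0.48694 Na and 0.24347 O.
25.57 wt% Al2O3 ÷ 101.961 g/mol = 0.25078 mol, giving 0.50156 Al and 0.75234 O.
59.21 wt% SiO2 ÷ 60.083 g/mol = 0.98547 mol, giving 0.98547 Si and 1.97094 O.
Oxygen sums to 2.96675; scaling by 6/2.96675 = 2.02242 puts the formula on 6 O.
Al: 0.50156 × 2.02242 = 1.014 atoms per formula unit.

1.014 Al apfu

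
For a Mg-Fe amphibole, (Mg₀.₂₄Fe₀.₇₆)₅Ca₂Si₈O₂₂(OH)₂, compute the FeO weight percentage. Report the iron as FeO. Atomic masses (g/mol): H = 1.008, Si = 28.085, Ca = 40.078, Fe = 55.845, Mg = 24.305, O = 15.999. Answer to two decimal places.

29.29 wt%

M((Mg₀.₂₄Fe₀.₇₆)₅Ca₂Si₈O₂₂(OH)₂) = 932.205 g/mol; M(FeO) = 71.844 g/mol.
Moles FeO per formula unit = 3.80 Fe ÷ 1 = 3.8000.
FeO fraction = (3.8000 × 71.844) / 932.205 = 273.007/932.205 = 0.2929.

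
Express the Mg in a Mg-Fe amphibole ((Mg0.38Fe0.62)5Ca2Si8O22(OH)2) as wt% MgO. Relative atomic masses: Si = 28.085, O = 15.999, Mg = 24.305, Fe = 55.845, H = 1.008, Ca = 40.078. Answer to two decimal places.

8.41 wt%

Formula mass = 910.127 g/mol.
1.90 Mg → 1.9000 mol MgO per formula unit; M(MgO) = 40.304, so MgO mass = 76.578 g.
76.578/910.127 × 100 = 8.41 wt%.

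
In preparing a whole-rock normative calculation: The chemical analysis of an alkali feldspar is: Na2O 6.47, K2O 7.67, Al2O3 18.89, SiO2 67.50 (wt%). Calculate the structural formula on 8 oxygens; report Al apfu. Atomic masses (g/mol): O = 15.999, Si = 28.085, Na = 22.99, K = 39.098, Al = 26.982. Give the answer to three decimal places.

0.992 Al apfu

Na2O: 6.47/61.979 = 0.10439 mol → 0.20878 mol Na, 0.10439 mol O.
K2O: 7.67/94.195 = 0.08143 mol → 0.16286 mol K, 0.08143 mol O.
Al2O3: 18.89/101.961 = 0.18527 mol → 0.37054 mol Al, 0.55581 mol O.
SiO2: 67.50/60.083 = 1.12345 mol → 1.12345 mol Si, 2.24690 mol O.
Total oxygen = 2.98853 mol. Normalization factor = 8/2.98853 = 2.67690.
Al per 8 O = 0.37054 × 2.67690 = 0.992.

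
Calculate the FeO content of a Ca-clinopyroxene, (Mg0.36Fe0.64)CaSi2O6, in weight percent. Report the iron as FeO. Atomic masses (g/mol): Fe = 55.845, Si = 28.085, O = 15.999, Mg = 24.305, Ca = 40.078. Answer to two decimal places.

M((Mg0.36Fe0.64)CaSi2O6) = 236.733 g/mol; M(FeO) = 71.844 g/mol.
Moles FeO per formula unit = 0.64 Fe ÷ 1 = 0.6400.
FeO fraction = (0.6400 × 71.844) / 236.733 = 45.980/236.733 = 0.1942.

19.42 wt%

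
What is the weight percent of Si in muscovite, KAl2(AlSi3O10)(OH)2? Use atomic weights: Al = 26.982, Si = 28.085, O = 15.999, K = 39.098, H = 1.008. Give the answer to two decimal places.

Molar mass of KAl2(AlSi3O10)(OH)2: 1·39.098 + 3·26.982 + 3·28.085 + 12·15.999 + 2·1.008 = 398.303 g/mol.
Mass of Si per formula unit: 3 × 28.085 = 84.255 g.
Weight fraction Si = 84.255 / 398.303 = 0.2115.

21.15 weight percent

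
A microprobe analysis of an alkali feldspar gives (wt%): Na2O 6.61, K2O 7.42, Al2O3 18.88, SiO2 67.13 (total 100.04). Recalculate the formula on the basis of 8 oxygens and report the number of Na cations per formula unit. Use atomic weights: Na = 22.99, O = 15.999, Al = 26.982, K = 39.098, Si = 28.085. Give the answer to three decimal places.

6.61 wt% Na2O ÷ 61.979 g/mol = 0.10665 mol, giving 0.21330 Na and 0.10665 O.
7.42 wt% K2O ÷ 94.195 g/mol = 0.07877 mol, giving 0.15754 K and 0.07877 O.
18.88 wt% Al2O3 ÷ 101.961 g/mol = 0.18517 mol, giving 0.37034 Al and 0.55551 O.
67.13 wt% SiO2 ÷ 60.083 g/mol = 1.11729 mol, giving 1.11729 Si and 2.23458 O.
Oxygen sums to 2.97551; scaling by 8/2.97551 = 2.68861 puts the formula on 8 O.
Na: 0.21330 × 2.68861 = 0.573 atoms per formula unit.

0.573 Na apfu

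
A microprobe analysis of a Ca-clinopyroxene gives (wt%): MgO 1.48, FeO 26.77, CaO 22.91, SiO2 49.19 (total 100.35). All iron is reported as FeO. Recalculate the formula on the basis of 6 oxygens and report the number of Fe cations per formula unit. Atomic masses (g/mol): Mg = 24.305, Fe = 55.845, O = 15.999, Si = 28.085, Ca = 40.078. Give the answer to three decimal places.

MgO (M=40.304): mol = 0.03672; Mg = 0.03672, O = 0.03672.
FeO (M=71.844): mol = 0.37261; Fe = 0.37261, O = 0.37261.
CaO (M=56.077): mol = 0.40855; Ca = 0.40855, O = 0.40855.
SiO2 (M=60.083): mol = 0.81870; Si = 0.81870, O = 1.63740.
ΣO = 2.45528; factor = 6/ΣO = 2.44371.
Fe apfu = 0.37261 × 2.44371 = 0.911.

0.911 Fe apfu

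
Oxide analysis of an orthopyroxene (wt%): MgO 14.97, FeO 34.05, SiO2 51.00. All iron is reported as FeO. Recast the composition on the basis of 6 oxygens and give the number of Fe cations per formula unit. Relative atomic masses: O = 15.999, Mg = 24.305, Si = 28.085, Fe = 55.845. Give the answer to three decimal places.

1.118 Fe apfu

MgO: 14.97/40.304 = 0.37143 mol → 0.37143 mol Mg, 0.37143 mol O.
FeO: 34.05/71.844 = 0.47394 mol → 0.47394 mol Fe, 0.47394 mol O.
SiO2: 51.00/60.083 = 0.84883 mol → 0.84883 mol Si, 1.69766 mol O.
Total oxygen = 2.54303 mol. Normalization factor = 6/2.54303 = 2.35939.
Fe per 6 O = 0.47394 × 2.35939 = 1.118.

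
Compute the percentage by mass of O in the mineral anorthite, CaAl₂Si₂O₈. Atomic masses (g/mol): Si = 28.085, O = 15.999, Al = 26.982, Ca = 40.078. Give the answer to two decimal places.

Molar mass of CaAl₂Si₂O₈: 1*40.078 + 2*26.982 + 2*28.085 + 8*15.999 = 278.204 g/mol.
Mass of O per formula unit: 8 × 15.999 = 127.992 g.
Weight fraction O = 127.992 / 278.204 = 0.4601.

46.01 mass %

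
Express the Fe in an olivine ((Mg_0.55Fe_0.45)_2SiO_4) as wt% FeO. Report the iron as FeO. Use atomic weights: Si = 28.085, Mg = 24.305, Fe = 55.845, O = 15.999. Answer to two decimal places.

38.24 wt%

Molar mass of (Mg_0.55Fe_0.45)_2SiO_4 = 1.10*24.305 + 0.90*55.845 + 1*28.085 + 4*15.999 = 169.077 g/mol.
Each formula unit contains 0.90 Fe, equivalent to 0.90/1 = 0.9000 mol FeO.
M(FeO) = 1×55.845 + 1×15.999 = 71.844 g/mol.
Mass of FeO per formula unit = 0.9000 × 71.844 = 64.660 g.
FeO wt% = 64.660 / 169.077 × 100 = 38.24%.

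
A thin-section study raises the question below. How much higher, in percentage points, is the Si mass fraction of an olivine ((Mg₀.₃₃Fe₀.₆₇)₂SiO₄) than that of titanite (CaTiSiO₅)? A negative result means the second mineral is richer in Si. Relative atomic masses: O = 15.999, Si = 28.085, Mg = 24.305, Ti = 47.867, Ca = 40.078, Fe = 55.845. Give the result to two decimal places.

1.02 percentage points

Si in (Mg₀.₃₃Fe₀.₆₇)₂SiO₄: molar mass 182.955 g/mol; 1×28.085 = 28.085 g → 15.35 wt%.
Si in CaTiSiO₅: molar mass 196.025 g/mol; 1×28.085 = 28.085 g → 14.33 wt%.
Difference = 15.35 − 14.33 = 1.02 percentage points.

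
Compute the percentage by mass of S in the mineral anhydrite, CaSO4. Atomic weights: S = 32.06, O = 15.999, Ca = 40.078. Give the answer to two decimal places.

23.55 wt%

Molar mass of CaSO4: 1*40.078 + 1*32.06 + 4*15.999 = 136.134 g/mol.
Mass of S per formula unit: 1 × 32.06 = 32.060 g.
Weight fraction S = 32.060 / 136.134 = 0.2355.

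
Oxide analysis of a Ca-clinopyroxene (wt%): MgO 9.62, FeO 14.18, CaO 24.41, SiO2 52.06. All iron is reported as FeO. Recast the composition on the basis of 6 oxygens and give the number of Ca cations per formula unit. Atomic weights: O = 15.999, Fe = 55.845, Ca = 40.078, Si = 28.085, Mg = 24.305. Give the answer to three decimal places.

MgO: 9.62/40.304 = 0.23869 mol → 0.23869 mol Mg, 0.23869 mol O.
FeO: 14.18/71.844 = 0.19737 mol → 0.19737 mol Fe, 0.19737 mol O.
CaO: 24.41/56.077 = 0.43529 mol → 0.43529 mol Ca, 0.43529 mol O.
SiO2: 52.06/60.083 = 0.86647 mol → 0.86647 mol Si, 1.73294 mol O.
Total oxygen = 2.60429 mol. Normalization factor = 6/2.60429 = 2.30389.
Ca per 6 O = 0.43529 × 2.30389 = 1.003.

1.003 Ca apfu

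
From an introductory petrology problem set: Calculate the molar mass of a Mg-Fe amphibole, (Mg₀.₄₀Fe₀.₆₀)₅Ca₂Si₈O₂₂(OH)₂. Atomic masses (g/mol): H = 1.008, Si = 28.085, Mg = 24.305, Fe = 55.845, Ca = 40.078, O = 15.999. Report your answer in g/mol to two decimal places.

M = 2*24.305 + 3*55.845 + 2*40.078 + 8*28.085 + 24*15.999 + 2*1.008

906.97 g/mol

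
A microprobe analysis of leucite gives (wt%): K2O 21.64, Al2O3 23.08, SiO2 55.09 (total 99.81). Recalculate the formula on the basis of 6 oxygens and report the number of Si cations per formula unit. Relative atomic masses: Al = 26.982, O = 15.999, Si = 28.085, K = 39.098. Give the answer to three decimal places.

K2O (M=94.195): mol = 0.22974; K = 0.45948, O = 0.22974.
Al2O3 (M=101.961): mol = 0.22636; Al = 0.45272, O = 0.67908.
SiO2 (M=60.083): mol = 0.91690; Si = 0.91690, O = 1.83380.
ΣO = 2.74262; factor = 6/ΣO = 2.18769.
Si apfu = 0.91690 × 2.18769 = 2.006.

2.006 Si apfu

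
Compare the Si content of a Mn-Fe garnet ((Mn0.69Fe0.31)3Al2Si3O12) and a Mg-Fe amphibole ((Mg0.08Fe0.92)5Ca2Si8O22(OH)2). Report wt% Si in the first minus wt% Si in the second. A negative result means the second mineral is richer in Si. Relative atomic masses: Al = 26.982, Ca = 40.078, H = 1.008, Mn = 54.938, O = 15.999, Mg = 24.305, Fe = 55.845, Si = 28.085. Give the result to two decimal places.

-6.48 percentage points

M((Mn0.69Fe0.31)3Al2Si3O12) = 495.865 g/mol, so wt% Si = 84.255/495.865 × 100 = 16.99%.
M((Mg0.08Fe0.92)5Ca2Si8O22(OH)2) = 957.437 g/mol, so wt% Si = 224.680/957.437 × 100 = 23.47%.
16.99 − 23.47 = -6.48 pp.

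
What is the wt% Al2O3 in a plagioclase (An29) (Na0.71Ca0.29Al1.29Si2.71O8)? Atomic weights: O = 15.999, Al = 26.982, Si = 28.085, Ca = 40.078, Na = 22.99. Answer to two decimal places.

Molar mass of Na0.71Ca0.29Al1.29Si2.71O8 = 0.71*22.99 + 0.29*40.078 + 1.29*26.982 + 2.71*28.085 + 8*15.999 = 266.855 g/mol.
Each formula unit contains 1.29 Al, equivalent to 1.29/2 = 0.6450 mol Al2O3.
M(Al2O3) = 2×26.982 + 3×15.999 = 101.961 g/mol.
Mass of Al2O3 per formula unit = 0.6450 × 101.961 = 65.765 g.
Al2O3 wt% = 65.765 / 266.855 × 100 = 24.64%.

24.64 wt%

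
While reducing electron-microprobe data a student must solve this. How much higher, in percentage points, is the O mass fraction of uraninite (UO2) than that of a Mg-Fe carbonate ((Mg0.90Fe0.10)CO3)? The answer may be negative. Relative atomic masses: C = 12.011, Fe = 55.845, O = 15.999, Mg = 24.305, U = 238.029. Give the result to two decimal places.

-43.02 percentage points

First mineral: 31.998 g O in 270.027 g formula = 11.85 wt% O.
Second mineral: 47.997 g O in 87.467 g formula = 54.87 wt% O.
11.85% − 54.87% gives a difference of -43.02 percentage points.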